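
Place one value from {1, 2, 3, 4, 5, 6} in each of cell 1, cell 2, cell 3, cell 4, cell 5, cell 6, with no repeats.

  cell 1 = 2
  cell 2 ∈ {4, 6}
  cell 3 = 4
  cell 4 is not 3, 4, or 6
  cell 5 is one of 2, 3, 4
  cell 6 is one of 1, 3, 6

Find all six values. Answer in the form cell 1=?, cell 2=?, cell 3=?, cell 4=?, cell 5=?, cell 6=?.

cell 1 must be 2 (only option left). Remove 2 from cell 4, cell 5.
cell 3's domain is down to {4}, so cell 3 = 4. Eliminate 4 elsewhere: cell 2, cell 5.
cell 5's domain is down to {3}, so cell 5 = 3. Strike 3 from cell 6.
cell 2's domain is down to {6}, so cell 2 = 6. Eliminate 6 elsewhere: cell 6.
cell 6 has just one choice, so cell 6 = 1. Eliminate 1 elsewhere: cell 4.
cell 4's domain is down to {5}, so cell 4 = 5.

cell 1=2, cell 2=6, cell 3=4, cell 4=5, cell 5=3, cell 6=1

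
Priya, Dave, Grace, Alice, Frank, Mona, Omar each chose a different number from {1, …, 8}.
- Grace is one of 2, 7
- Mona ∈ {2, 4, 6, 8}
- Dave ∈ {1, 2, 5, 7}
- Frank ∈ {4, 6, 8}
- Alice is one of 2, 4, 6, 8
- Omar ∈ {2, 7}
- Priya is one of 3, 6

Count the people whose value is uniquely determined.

The 2 variables Grace and Omar are confined to {2, 7}, which locks those values in; drop them from Dave, Alice, Mona.
Alice, Frank, Mona between them cover only {4, 6, 8} — a naked triple. Remove those values from Priya.
That leaves Priya = 3.
Determined: Priya=3. The other people each still have more than one consistent value. That makes 1.

1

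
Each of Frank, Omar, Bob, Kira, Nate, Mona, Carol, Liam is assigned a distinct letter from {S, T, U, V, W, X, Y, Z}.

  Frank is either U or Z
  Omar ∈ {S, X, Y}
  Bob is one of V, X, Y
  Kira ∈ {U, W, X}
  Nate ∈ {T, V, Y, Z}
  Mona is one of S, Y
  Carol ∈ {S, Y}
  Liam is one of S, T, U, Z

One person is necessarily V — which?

Bob

The 8 variables together cover exactly {S, T, U, V, W, X, Y, Z} — 8 values for 8 variables — and W appears only in Kira's list, so Kira = W.
The 2 variables Mona and Carol are confined to {S, Y}, which locks those values in; drop them from Omar, Bob, Nate, Liam.
Omar has just one choice, so Omar = X. Strike X from Bob.
So V goes to Bob.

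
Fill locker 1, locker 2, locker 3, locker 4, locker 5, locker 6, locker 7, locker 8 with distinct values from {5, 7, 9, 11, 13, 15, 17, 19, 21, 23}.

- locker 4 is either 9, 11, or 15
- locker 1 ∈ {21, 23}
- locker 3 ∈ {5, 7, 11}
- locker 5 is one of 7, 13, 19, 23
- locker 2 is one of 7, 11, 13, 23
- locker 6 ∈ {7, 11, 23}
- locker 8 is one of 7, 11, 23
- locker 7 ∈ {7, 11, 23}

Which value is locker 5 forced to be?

19

locker 6, locker 7, locker 8 between them cover only {7, 11, 23} — a naked triple. Remove those values from locker 1, locker 2, locker 3, locker 4, locker 5.
That leaves locker 1 = 21.
locker 2 has just one choice, so locker 2 = 13. Remove 13 from locker 5.
So locker 5 = 19.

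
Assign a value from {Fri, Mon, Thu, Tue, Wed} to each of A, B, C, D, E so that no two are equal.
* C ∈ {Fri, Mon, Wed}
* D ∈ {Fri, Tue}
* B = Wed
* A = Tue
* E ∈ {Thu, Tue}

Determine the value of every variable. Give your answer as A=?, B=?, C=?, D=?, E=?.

A=Tue, B=Wed, C=Mon, D=Fri, E=Thu

A's domain is down to {Tue}, so A = Tue. So D, E can't be Tue.
That leaves B = Wed. Remove Wed from C.
That leaves D = Fri. So C can't be Fri.
E's domain is down to {Thu}, so E = Thu.
That leaves C = Mon.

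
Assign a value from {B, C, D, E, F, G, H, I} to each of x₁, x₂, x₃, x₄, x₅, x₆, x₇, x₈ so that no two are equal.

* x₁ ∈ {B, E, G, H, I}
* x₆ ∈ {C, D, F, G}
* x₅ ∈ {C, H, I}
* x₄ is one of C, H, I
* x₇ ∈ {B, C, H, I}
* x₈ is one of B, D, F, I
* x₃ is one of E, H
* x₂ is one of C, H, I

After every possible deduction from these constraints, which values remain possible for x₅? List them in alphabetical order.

x₂, x₄, x₅ share exactly the 3 values {C, H, I}; by pigeonhole those values go to them, so strike C, H, I from x₁, x₃, x₆, x₇, x₈.
x₃ has just one choice, so x₃ = E. Eliminate E elsewhere: x₁.
x₇'s domain is down to {B}, so x₇ = B. Remove B from x₁, x₈.
x₁'s domain is down to {G}, so x₁ = G. So x₆ can't be G.
No further eliminations apply; x₅ can still be any of C, H, I.

C, H, I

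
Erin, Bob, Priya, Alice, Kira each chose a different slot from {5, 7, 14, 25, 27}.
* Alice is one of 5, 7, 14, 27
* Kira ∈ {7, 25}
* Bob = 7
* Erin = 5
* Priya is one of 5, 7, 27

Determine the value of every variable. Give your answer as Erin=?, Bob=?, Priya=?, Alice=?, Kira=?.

Erin must be 5 (only option left). So Priya, Alice can't be 5.
Bob must be 7 (only option left). Strike 7 from Priya, Alice, Kira.
That leaves Priya = 27. Remove 27 from Alice.
That leaves Alice = 14.
That leaves Kira = 25.

Erin=5, Bob=7, Priya=27, Alice=14, Kira=25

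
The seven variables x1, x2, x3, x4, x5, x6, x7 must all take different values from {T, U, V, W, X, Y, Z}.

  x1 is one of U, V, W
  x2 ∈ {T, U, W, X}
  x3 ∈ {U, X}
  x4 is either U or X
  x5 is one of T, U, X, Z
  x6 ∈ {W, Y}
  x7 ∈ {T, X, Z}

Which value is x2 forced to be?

W

Among the 7 variables, V fits only x1 (and all 7 values in {T, U, V, W, X, Y, Z} must be used), so x1 = V.
Among the 6 still-open variables, Y fits only x6 (and all 6 values in {T, U, W, X, Y, Z} must be used), so x6 = Y.
Among the 5 still-open variables, W fits only x2 (and all 5 values in {T, U, W, X, Z} must be used), so x2 = W.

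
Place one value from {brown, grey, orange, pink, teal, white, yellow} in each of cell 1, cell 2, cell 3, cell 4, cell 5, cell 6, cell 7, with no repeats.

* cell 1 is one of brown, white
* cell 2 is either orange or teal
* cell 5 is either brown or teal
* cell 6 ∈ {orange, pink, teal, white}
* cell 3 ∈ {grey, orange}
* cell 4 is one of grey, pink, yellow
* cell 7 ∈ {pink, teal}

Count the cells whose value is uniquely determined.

The 7 variables together cover exactly {brown, grey, orange, pink, teal, white, yellow} — 7 values for 7 variables — and yellow appears only in cell 4's list, so cell 4 = yellow.
The 6 still-open variables draw from only 6 values {brown, grey, orange, pink, teal, white}, so each is used; only cell 3 can be grey, hence cell 3 = grey.
Determined: cell 3=grey, cell 4=yellow. The other cells each still have more than one consistent value. That makes 2.

2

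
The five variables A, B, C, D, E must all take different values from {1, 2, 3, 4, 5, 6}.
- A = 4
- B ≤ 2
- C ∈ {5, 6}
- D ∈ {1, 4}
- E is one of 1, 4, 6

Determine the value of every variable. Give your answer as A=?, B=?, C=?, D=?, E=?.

A=4, B=2, C=5, D=1, E=6

A has just one choice, so A = 4. Strike 4 from D, E.
That leaves D = 1. So B, E can't be 1.
E must be 6 (only option left). Eliminate 6 elsewhere: C.
B's domain is down to {2}, so B = 2.
That leaves C = 5.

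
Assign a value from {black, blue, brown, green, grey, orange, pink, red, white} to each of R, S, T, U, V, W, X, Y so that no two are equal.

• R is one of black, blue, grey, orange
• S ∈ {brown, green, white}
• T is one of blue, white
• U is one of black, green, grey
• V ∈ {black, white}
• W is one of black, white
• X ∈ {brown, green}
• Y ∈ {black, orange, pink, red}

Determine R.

orange

V and W share exactly the 2 values {black, white}; by pigeonhole those values go to them, so strike black, white from R, S, T, U, Y.
T has just one choice, so T = blue. Eliminate blue elsewhere: R.
S and X share exactly the 2 values {brown, green}; by pigeonhole those values go to them, so strike brown, green from U.
U must be grey (only option left). Strike grey from R.
So R = orange.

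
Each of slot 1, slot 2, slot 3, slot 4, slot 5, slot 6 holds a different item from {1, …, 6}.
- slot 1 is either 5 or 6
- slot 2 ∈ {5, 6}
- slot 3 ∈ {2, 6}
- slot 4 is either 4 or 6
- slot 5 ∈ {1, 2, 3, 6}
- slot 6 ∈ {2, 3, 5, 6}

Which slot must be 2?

The 6 variables together cover exactly {1, 2, 3, 4, 5, 6} — 6 values for 6 variables — and 1 appears only in slot 5's list, so slot 5 = 1.
The 5 still-open variables draw from only 5 values {2, 3, 4, 5, 6}, so each is used; only slot 6 can be 3, hence slot 6 = 3.
The 4 still-open variables together cover exactly {2, 4, 5, 6} — 4 values for 4 variables — and 2 appears only in slot 3's list, so slot 3 = 2.

slot 3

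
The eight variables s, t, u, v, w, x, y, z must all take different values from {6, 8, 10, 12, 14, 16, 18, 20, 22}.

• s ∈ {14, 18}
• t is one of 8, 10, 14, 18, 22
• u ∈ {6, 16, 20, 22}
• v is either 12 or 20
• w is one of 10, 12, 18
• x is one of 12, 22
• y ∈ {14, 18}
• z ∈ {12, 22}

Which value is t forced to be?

The 2 variables s and y are confined to {14, 18}, which locks those values in; drop them from t, w.
x and z between them cover only {12, 22} — a naked pair. Remove those values from t, u, v, w.
That leaves v = 20. Remove 20 from u.
w has just one choice, so w = 10. Strike 10 from t.
So t = 8.

8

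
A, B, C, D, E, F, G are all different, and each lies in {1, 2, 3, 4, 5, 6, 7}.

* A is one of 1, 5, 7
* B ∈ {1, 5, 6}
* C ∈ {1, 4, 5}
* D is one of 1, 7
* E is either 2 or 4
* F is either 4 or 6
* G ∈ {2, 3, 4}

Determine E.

2

The 7 variables draw from only 7 values {1, 2, 3, 4, 5, 6, 7}, so each is used; only G can be 3, hence G = 3.
The 6 still-open variables draw from only 6 values {1, 2, 4, 5, 6, 7}, so each is used; only E can be 2, hence E = 2.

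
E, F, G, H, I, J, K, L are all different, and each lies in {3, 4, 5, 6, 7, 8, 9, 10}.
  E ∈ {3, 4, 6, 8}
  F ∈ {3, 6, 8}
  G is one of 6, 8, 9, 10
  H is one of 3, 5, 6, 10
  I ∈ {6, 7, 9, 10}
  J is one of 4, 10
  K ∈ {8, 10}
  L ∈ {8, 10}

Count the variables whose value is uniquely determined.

4

The 8 variables draw from only 8 values {3, 4, 5, 6, 7, 8, 9, 10}, so each is used; only H can be 5, hence H = 5.
The 7 still-open variables together cover exactly {3, 4, 6, 7, 8, 9, 10} — 7 values for 7 variables — and 7 appears only in I's list, so I = 7.
The 6 still-open variables draw from only 6 values {3, 4, 6, 8, 9, 10}, so each is used; only G can be 9, hence G = 9.
The 2 variables K and L are confined to {8, 10}, which locks those values in; drop them from E, F, J.
J must be 4 (only option left). Eliminate 4 elsewhere: E.
Determined: G=9, H=5, I=7, J=4. The other variables each still have more than one consistent value. That makes 4.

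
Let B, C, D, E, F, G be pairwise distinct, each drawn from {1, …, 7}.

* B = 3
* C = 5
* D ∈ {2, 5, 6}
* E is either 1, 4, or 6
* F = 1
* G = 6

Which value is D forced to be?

2

B's domain is down to {3}, so B = 3.
C has just one choice, so C = 5. So D can't be 5.
F must be 1 (only option left). Eliminate 1 elsewhere: E.
That leaves G = 6. Eliminate 6 elsewhere: D, E.
So D = 2.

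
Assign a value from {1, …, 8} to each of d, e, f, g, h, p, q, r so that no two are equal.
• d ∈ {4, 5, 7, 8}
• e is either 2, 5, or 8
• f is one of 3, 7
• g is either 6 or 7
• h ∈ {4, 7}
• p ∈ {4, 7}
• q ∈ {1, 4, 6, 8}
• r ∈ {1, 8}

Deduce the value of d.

5

Among the 8 variables, 2 fits only e (and all 8 values in {1, 2, 3, 4, 5, 6, 7, 8} must be used), so e = 2.
The 7 still-open variables together cover exactly {1, 3, 4, 5, 6, 7, 8} — 7 values for 7 variables — and 3 appears only in f's list, so f = 3.
Among the 6 still-open variables, 5 fits only d (and all 6 values in {1, 4, 5, 6, 7, 8} must be used), so d = 5.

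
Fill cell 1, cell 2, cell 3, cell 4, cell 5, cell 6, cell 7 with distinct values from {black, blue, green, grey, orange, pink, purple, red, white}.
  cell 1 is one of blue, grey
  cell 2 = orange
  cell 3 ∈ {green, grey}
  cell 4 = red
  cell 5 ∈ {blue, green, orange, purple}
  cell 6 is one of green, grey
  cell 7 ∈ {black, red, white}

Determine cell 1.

blue

cell 2 has just one choice, so cell 2 = orange. Strike orange from cell 5.
cell 4 has just one choice, so cell 4 = red. So cell 7 can't be red.
cell 3 and cell 6 share exactly the 2 values {green, grey}; by pigeonhole those values go to them, so strike green, grey from cell 1, cell 5.
So cell 1 = blue.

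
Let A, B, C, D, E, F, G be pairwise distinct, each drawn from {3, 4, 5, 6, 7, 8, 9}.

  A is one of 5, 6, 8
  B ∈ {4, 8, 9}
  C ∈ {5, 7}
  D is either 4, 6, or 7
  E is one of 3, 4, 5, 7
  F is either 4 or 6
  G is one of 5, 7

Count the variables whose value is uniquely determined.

3

Among the 7 variables, 3 fits only E (and all 7 values in {3, 4, 5, 6, 7, 8, 9} must be used), so E = 3.
The 6 still-open variables together cover exactly {4, 5, 6, 7, 8, 9} — 6 values for 6 variables — and 9 appears only in B's list, so B = 9.
Among the 5 still-open variables, 8 fits only A (and all 5 values in {4, 5, 6, 7, 8} must be used), so A = 8.
C and G between them cover only {5, 7} — a naked pair. Remove those values from D.
Determined: A=8, B=9, E=3. The other variables each still have more than one consistent value. That makes 3.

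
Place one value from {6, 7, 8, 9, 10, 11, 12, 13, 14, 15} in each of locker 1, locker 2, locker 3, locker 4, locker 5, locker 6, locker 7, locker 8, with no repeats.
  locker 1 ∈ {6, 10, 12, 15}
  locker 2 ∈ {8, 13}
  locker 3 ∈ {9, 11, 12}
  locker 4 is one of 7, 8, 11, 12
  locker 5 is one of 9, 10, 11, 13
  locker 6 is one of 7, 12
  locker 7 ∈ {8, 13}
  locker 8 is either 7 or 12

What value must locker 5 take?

locker 2 and locker 7 between them cover only {8, 13} — a naked pair. Remove those values from locker 4, locker 5.
The 2 variables locker 6 and locker 8 are confined to {7, 12}, which locks those values in; drop them from locker 1, locker 3, locker 4.
locker 4 has just one choice, so locker 4 = 11. Strike 11 from locker 3, locker 5.
locker 3 has just one choice, so locker 3 = 9. Remove 9 from locker 5.
So locker 5 = 10.

10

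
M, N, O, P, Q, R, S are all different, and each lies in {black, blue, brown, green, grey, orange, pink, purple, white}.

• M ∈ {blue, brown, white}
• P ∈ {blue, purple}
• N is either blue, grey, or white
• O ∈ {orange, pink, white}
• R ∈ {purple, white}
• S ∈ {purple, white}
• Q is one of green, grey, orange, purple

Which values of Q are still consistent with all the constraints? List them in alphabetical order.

green, orange

The 2 variables R and S are confined to {purple, white}, which locks those values in; drop them from M, N, O, P, Q.
P's domain is down to {blue}, so P = blue. Remove blue from M, N.
That leaves M = brown.
N has just one choice, so N = grey. So Q can't be grey.
No further eliminations apply; Q can still be any of green, orange.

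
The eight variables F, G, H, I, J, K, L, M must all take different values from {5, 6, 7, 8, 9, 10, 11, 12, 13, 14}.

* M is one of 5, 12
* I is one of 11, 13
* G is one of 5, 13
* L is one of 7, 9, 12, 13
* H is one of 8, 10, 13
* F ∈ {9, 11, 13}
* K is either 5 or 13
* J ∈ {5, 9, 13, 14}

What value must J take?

G and K between them cover only {5, 13} — a naked pair. Remove those values from F, H, I, J, L, M.
I has just one choice, so I = 11. Remove 11 from F.
That leaves M = 12. Strike 12 from L.
F's domain is down to {9}, so F = 9. Strike 9 from J, L.
So J = 14.

14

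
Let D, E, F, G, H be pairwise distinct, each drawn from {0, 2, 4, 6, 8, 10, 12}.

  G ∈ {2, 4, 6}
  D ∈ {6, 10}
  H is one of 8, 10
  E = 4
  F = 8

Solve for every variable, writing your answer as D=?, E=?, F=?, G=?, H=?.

D=6, E=4, F=8, G=2, H=10

E must be 4 (only option left). Remove 4 from G.
That leaves F = 8. Remove 8 from H.
H must be 10 (only option left). So D can't be 10.
That leaves D = 6. Eliminate 6 elsewhere: G.
G must be 2 (only option left).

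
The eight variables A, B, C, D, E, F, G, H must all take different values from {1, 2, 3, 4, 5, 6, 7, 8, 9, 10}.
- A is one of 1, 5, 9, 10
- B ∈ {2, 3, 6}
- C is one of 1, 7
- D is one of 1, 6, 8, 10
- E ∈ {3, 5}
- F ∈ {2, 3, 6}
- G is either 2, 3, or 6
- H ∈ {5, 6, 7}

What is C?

B, F, G share exactly the 3 values {2, 3, 6}; by pigeonhole those values go to them, so strike 2, 3, 6 from D, E, H.
That leaves E = 5. Remove 5 from A, H.
H's domain is down to {7}, so H = 7. Eliminate 7 elsewhere: C.
So C = 1.

1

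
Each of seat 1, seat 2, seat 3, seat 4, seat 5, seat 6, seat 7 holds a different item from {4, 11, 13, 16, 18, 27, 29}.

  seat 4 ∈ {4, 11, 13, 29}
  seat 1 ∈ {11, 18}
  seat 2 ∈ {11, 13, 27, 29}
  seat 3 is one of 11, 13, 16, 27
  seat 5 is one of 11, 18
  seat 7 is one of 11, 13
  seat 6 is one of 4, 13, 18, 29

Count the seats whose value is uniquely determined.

Among the 7 variables, 16 fits only seat 3 (and all 7 values in {4, 11, 13, 16, 18, 27, 29} must be used), so seat 3 = 16.
Among the 6 still-open variables, 27 fits only seat 2 (and all 6 values in {4, 11, 13, 18, 27, 29} must be used), so seat 2 = 27.
The 2 variables seat 1 and seat 5 are confined to {11, 18}, which locks those values in; drop them from seat 4, seat 6, seat 7.
seat 7's domain is down to {13}, so seat 7 = 13. Eliminate 13 elsewhere: seat 4, seat 6.
Determined: seat 2=27, seat 3=16, seat 7=13. The other seats each still have more than one consistent value. That makes 3.

3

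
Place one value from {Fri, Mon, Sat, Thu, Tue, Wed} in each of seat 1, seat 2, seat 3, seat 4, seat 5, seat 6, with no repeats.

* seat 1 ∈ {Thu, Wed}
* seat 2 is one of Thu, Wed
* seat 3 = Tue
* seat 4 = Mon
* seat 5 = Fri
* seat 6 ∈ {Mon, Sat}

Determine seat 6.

seat 3 has just one choice, so seat 3 = Tue.
seat 4's domain is down to {Mon}, so seat 4 = Mon. Strike Mon from seat 6.
So seat 6 = Sat.

Sat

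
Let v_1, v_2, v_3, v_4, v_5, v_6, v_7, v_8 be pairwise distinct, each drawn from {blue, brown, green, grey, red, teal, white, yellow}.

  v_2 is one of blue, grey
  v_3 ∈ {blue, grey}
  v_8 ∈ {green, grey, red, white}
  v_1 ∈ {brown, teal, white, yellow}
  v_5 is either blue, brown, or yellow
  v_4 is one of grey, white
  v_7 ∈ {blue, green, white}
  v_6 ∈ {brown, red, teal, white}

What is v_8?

v_2 and v_3 between them cover only {blue, grey} — a naked pair. Remove those values from v_4, v_5, v_7, v_8.
v_4 must be white (only option left). So v_1, v_6, v_7, v_8 can't be white.
v_7 has just one choice, so v_7 = green. Eliminate green elsewhere: v_8.
So v_8 = red.

red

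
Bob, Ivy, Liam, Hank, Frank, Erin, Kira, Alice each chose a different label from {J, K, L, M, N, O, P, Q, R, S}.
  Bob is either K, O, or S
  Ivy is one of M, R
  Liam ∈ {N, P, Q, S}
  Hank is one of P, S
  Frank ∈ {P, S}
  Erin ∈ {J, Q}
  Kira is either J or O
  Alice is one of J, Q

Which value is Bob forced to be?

K

The 2 variables Hank and Frank are confined to {P, S}, which locks those values in; drop them from Bob, Liam.
The 2 variables Erin and Alice are confined to {J, Q}, which locks those values in; drop them from Liam, Kira.
Liam has just one choice, so Liam = N.
Kira's domain is down to {O}, so Kira = O. So Bob can't be O.
So Bob = K.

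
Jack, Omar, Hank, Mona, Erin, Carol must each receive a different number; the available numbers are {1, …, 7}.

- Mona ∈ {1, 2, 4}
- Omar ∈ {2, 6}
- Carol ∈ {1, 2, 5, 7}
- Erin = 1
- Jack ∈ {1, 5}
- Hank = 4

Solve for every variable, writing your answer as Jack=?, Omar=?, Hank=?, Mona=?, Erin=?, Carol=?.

Jack=5, Omar=6, Hank=4, Mona=2, Erin=1, Carol=7

Hank's domain is down to {4}, so Hank = 4. Remove 4 from Mona.
Erin must be 1 (only option left). So Jack, Mona, Carol can't be 1.
Jack's domain is down to {5}, so Jack = 5. So Carol can't be 5.
Mona has just one choice, so Mona = 2. Strike 2 from Omar, Carol.
Carol's domain is down to {7}, so Carol = 7.
Omar's domain is down to {6}, so Omar = 6.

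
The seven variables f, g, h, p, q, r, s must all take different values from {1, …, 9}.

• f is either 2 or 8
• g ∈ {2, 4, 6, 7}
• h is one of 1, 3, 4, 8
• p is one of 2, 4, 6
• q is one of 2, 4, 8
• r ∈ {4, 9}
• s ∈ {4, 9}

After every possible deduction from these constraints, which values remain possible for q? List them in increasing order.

2, 8

The 2 variables r and s are confined to {4, 9}, which locks those values in; drop them from g, h, p, q.
The 2 variables f and q are confined to {2, 8}, which locks those values in; drop them from g, h, p.
p must be 6 (only option left). Strike 6 from g.
g's domain is down to {7}, so g = 7.
No further eliminations apply; q can still be any of 2, 8.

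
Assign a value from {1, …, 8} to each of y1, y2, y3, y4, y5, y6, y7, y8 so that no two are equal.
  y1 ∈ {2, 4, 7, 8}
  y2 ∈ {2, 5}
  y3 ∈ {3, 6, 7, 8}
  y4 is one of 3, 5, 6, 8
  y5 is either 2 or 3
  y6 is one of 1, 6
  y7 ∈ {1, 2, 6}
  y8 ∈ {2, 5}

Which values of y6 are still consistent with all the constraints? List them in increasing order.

1, 6

Among the 8 variables, 4 fits only y1 (and all 8 values in {1, 2, 3, 4, 5, 6, 7, 8} must be used), so y1 = 4.
The 7 still-open variables draw from only 7 values {1, 2, 3, 5, 6, 7, 8}, so each is used; only y3 can be 7, hence y3 = 7.
The 6 still-open variables draw from only 6 values {1, 2, 3, 5, 6, 8}, so each is used; only y4 can be 8, hence y4 = 8.
The 5 still-open variables draw from only 5 values {1, 2, 3, 5, 6}, so each is used; only y5 can be 3, hence y5 = 3.
y2 and y8 share exactly the 2 values {2, 5}; by pigeonhole those values go to them, so strike 2, 5 from y7.
No further eliminations apply; y6 can still be any of 1, 6.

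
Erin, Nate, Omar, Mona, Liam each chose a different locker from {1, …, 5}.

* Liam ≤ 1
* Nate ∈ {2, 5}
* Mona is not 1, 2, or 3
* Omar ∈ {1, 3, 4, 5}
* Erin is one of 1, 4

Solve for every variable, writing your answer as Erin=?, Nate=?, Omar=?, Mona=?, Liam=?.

Liam has just one choice, so Liam = 1. Eliminate 1 elsewhere: Erin, Omar.
That leaves Erin = 4. Strike 4 from Omar, Mona.
Mona must be 5 (only option left). Strike 5 from Nate, Omar.
Nate has just one choice, so Nate = 2.
That leaves Omar = 3.

Erin=4, Nate=2, Omar=3, Mona=5, Liam=1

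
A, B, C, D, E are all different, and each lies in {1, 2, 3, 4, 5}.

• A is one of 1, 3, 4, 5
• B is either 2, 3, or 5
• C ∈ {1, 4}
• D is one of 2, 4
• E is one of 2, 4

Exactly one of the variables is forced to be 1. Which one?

D and E share exactly the 2 values {2, 4}; by pigeonhole those values go to them, so strike 2, 4 from A, B, C.
So 1 goes to C.

C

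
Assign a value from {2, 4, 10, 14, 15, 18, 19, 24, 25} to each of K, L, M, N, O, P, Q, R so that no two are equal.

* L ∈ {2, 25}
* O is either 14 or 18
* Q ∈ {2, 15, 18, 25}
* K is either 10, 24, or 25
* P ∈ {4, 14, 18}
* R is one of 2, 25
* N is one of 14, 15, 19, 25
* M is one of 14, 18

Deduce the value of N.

L and R between them cover only {2, 25} — a naked pair. Remove those values from K, N, Q.
M and O share exactly the 2 values {14, 18}; by pigeonhole those values go to them, so strike 14, 18 from N, P, Q.
P's domain is down to {4}, so P = 4.
Q's domain is down to {15}, so Q = 15. So N can't be 15.
So N = 19.

19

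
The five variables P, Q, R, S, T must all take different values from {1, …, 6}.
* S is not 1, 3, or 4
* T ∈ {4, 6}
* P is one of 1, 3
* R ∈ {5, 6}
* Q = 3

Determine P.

Q has just one choice, so Q = 3. Remove 3 from P.
So P = 1.

1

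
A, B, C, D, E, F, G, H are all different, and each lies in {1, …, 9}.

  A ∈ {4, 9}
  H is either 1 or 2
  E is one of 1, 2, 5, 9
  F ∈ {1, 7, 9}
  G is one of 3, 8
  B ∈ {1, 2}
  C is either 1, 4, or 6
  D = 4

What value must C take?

6

D's domain is down to {4}, so D = 4. Remove 4 from A, C.
That leaves A = 9. Eliminate 9 elsewhere: E, F.
The 2 variables B and H are confined to {1, 2}, which locks those values in; drop them from C, E, F.
So C = 6.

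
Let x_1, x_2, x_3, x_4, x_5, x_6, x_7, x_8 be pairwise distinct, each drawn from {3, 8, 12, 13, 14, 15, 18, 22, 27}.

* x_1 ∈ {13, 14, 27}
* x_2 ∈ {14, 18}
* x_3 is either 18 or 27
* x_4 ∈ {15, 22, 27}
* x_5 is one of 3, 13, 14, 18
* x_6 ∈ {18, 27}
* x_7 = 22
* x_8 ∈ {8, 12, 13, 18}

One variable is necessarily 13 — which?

x_7 must be 22 (only option left). Strike 22 from x_4.
x_3 and x_6 share exactly the 2 values {18, 27}; by pigeonhole those values go to them, so strike 18, 27 from x_1, x_2, x_4, x_5, x_8.
x_2 has just one choice, so x_2 = 14. So x_1, x_5 can't be 14.
So 13 goes to x_1.

x_1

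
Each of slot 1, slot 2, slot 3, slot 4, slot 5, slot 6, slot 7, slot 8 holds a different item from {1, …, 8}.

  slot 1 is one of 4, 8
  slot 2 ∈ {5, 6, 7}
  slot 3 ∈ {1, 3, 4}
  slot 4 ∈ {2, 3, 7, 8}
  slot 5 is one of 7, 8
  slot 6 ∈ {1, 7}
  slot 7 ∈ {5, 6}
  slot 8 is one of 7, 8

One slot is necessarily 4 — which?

Among the 8 variables, 2 fits only slot 4 (and all 8 values in {1, 2, 3, 4, 5, 6, 7, 8} must be used), so slot 4 = 2.
The 7 still-open variables draw from only 7 values {1, 3, 4, 5, 6, 7, 8}, so each is used; only slot 3 can be 3, hence slot 3 = 3.
The 6 still-open variables draw from only 6 values {1, 4, 5, 6, 7, 8}, so each is used; only slot 6 can be 1, hence slot 6 = 1.
The 5 still-open variables draw from only 5 values {4, 5, 6, 7, 8}, so each is used; only slot 1 can be 4, hence slot 1 = 4.

slot 1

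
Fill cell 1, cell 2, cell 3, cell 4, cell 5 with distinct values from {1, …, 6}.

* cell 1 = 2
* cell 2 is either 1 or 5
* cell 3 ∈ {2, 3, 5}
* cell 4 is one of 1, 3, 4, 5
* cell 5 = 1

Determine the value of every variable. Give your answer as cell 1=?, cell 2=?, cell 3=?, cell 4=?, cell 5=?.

cell 1 must be 2 (only option left). Remove 2 from cell 3.
cell 5 has just one choice, so cell 5 = 1. Eliminate 1 elsewhere: cell 2, cell 4.
cell 2 has just one choice, so cell 2 = 5. Strike 5 from cell 3, cell 4.
cell 3 has just one choice, so cell 3 = 3. Strike 3 from cell 4.
That leaves cell 4 = 4.

cell 1=2, cell 2=5, cell 3=3, cell 4=4, cell 5=1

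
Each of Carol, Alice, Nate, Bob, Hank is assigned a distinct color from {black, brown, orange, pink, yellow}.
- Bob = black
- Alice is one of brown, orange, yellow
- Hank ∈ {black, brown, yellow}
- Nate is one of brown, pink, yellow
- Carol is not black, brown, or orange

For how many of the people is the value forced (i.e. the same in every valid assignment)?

2

Bob's domain is down to {black}, so Bob = black. Strike black from Hank.
The 4 still-open variables draw from only 4 values {brown, orange, pink, yellow}, so each is used; only Alice can be orange, hence Alice = orange.
Determined: Alice=orange, Bob=black. The other people each still have more than one consistent value. That makes 2.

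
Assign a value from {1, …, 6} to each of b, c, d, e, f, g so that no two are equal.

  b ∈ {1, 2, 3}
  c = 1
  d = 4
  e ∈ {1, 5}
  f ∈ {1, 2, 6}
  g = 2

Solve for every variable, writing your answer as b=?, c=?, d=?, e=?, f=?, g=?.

c must be 1 (only option left). Eliminate 1 elsewhere: b, e, f.
That leaves d = 4.
e must be 5 (only option left).
g must be 2 (only option left). Eliminate 2 elsewhere: b, f.
b's domain is down to {3}, so b = 3.
f's domain is down to {6}, so f = 6.

b=3, c=1, d=4, e=5, f=6, g=2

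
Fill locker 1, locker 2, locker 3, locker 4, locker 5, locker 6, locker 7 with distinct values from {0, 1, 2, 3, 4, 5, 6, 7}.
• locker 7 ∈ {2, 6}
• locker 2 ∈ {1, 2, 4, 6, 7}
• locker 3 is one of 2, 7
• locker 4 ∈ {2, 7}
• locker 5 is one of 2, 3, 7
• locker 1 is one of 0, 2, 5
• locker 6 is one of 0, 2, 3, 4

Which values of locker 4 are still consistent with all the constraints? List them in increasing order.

The 2 variables locker 3 and locker 4 are confined to {2, 7}, which locks those values in; drop them from locker 1, locker 2, locker 5, locker 6, locker 7.
locker 5's domain is down to {3}, so locker 5 = 3. So locker 6 can't be 3.
locker 7 must be 6 (only option left). Remove 6 from locker 2.
No further eliminations apply; locker 4 can still be any of 2, 7.

2, 7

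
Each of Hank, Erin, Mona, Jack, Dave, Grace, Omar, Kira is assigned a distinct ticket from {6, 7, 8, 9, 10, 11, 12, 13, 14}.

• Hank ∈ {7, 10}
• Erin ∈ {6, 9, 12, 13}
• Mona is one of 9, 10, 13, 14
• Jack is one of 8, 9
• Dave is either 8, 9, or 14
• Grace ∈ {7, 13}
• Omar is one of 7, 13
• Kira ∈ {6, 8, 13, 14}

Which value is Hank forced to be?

Among the 8 variables, 12 fits only Erin (and all 8 values in {6, 7, 8, 9, 10, 12, 13, 14} must be used), so Erin = 12.
The 7 still-open variables together cover exactly {6, 7, 8, 9, 10, 13, 14} — 7 values for 7 variables — and 6 appears only in Kira's list, so Kira = 6.
Grace and Omar share exactly the 2 values {7, 13}; by pigeonhole those values go to them, so strike 7, 13 from Hank, Mona.
So Hank = 10.

10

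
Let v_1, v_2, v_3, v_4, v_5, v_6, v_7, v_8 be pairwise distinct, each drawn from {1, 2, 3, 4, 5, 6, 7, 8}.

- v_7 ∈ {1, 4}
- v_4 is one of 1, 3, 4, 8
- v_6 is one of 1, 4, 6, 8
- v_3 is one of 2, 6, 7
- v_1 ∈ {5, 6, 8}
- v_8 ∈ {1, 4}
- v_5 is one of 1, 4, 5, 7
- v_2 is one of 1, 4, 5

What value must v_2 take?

5

Among the 8 variables, 2 fits only v_3 (and all 8 values in {1, 2, 3, 4, 5, 6, 7, 8} must be used), so v_3 = 2.
The 7 still-open variables draw from only 7 values {1, 3, 4, 5, 6, 7, 8}, so each is used; only v_4 can be 3, hence v_4 = 3.
The 6 still-open variables together cover exactly {1, 4, 5, 6, 7, 8} — 6 values for 6 variables — and 7 appears only in v_5's list, so v_5 = 7.
v_7 and v_8 share exactly the 2 values {1, 4}; by pigeonhole those values go to them, so strike 1, 4 from v_2, v_6.
So v_2 = 5.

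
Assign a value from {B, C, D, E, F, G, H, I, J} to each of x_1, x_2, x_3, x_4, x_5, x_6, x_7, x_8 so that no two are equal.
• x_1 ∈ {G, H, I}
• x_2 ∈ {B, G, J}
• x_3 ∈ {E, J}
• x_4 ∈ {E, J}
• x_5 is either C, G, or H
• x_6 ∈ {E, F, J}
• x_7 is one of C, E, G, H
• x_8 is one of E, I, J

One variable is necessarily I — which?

The 8 variables draw from only 8 values {B, C, E, F, G, H, I, J}, so each is used; only x_2 can be B, hence x_2 = B.
Among the 7 still-open variables, F fits only x_6 (and all 7 values in {C, E, F, G, H, I, J} must be used), so x_6 = F.
The 2 variables x_3 and x_4 are confined to {E, J}, which locks those values in; drop them from x_7, x_8.
So I goes to x_8.

x_8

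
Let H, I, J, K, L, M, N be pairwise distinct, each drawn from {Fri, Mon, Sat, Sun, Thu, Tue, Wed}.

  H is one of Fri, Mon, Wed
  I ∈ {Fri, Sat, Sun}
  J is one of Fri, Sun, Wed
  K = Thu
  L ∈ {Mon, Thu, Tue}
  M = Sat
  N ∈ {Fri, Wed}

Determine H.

K must be Thu (only option left). Strike Thu from L.
That leaves M = Sat. Eliminate Sat elsewhere: I.
The 5 still-open variables draw from only 5 values {Fri, Mon, Sun, Tue, Wed}, so each is used; only L can be Tue, hence L = Tue.
The 4 still-open variables draw from only 4 values {Fri, Mon, Sun, Wed}, so each is used; only H can be Mon, hence H = Mon.

Mon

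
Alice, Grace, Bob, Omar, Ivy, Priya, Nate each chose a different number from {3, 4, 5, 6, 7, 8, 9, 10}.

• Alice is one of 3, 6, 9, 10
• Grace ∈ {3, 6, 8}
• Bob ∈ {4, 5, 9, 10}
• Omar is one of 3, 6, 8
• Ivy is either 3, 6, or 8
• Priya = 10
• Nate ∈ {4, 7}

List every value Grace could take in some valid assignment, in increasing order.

3, 6, 8

Priya must be 10 (only option left). So Alice, Bob can't be 10.
Grace, Omar, Ivy share exactly the 3 values {3, 6, 8}; by pigeonhole those values go to them, so strike 3, 6, 8 from Alice.
That leaves Alice = 9. So Bob can't be 9.
No further eliminations apply; Grace can still be any of 3, 6, 8.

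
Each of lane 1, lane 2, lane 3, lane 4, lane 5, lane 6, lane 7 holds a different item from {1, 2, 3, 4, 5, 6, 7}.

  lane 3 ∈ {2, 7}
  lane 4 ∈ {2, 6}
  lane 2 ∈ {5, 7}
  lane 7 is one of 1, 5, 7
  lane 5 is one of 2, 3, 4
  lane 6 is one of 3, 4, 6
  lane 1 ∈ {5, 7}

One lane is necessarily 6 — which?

lane 4

The 7 variables draw from only 7 values {1, 2, 3, 4, 5, 6, 7}, so each is used; only lane 7 can be 1, hence lane 7 = 1.
lane 1 and lane 2 between them cover only {5, 7} — a naked pair. Remove those values from lane 3.
lane 3 has just one choice, so lane 3 = 2. So lane 4, lane 5 can't be 2.
So 6 goes to lane 4.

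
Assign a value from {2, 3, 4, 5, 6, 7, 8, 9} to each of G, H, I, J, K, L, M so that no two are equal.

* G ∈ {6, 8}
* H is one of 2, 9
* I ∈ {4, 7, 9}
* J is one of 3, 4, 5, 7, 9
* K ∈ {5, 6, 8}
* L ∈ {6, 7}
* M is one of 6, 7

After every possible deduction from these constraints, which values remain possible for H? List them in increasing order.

2, 9

L and M share exactly the 2 values {6, 7}; by pigeonhole those values go to them, so strike 6, 7 from G, I, J, K.
G's domain is down to {8}, so G = 8. So K can't be 8.
That leaves K = 5. Eliminate 5 elsewhere: J.
No further eliminations apply; H can still be any of 2, 9.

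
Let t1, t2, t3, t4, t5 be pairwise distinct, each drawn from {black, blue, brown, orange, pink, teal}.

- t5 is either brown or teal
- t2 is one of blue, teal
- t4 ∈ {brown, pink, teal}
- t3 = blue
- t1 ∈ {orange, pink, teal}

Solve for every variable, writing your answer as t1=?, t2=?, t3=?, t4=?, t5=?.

t1=orange, t2=teal, t3=blue, t4=pink, t5=brown

t3 must be blue (only option left). Eliminate blue elsewhere: t2.
t2 must be teal (only option left). So t1, t4, t5 can't be teal.
That leaves t5 = brown. So t4 can't be brown.
t4 must be pink (only option left). Strike pink from t1.
That leaves t1 = orange.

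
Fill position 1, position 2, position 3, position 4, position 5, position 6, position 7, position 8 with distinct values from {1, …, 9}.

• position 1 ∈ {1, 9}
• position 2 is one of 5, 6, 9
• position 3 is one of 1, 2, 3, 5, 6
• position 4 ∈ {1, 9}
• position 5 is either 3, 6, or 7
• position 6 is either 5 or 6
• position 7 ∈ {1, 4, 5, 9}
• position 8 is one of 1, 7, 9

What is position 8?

7

Among the 8 variables, 2 fits only position 3 (and all 8 values in {1, 2, 3, 4, 5, 6, 7, 9} must be used), so position 3 = 2.
The 7 still-open variables together cover exactly {1, 3, 4, 5, 6, 7, 9} — 7 values for 7 variables — and 3 appears only in position 5's list, so position 5 = 3.
The 6 still-open variables draw from only 6 values {1, 4, 5, 6, 7, 9}, so each is used; only position 7 can be 4, hence position 7 = 4.
Among the 5 still-open variables, 7 fits only position 8 (and all 5 values in {1, 5, 6, 7, 9} must be used), so position 8 = 7.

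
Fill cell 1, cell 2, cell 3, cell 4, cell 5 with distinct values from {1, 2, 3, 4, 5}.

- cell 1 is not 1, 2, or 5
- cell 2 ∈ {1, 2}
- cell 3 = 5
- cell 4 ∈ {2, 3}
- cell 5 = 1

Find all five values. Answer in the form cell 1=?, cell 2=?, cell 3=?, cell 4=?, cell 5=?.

cell 1=4, cell 2=2, cell 3=5, cell 4=3, cell 5=1

cell 3's domain is down to {5}, so cell 3 = 5.
That leaves cell 5 = 1. Remove 1 from cell 2.
That leaves cell 2 = 2. Remove 2 from cell 4.
cell 4 must be 3 (only option left). Remove 3 from cell 1.
cell 1 has just one choice, so cell 1 = 4.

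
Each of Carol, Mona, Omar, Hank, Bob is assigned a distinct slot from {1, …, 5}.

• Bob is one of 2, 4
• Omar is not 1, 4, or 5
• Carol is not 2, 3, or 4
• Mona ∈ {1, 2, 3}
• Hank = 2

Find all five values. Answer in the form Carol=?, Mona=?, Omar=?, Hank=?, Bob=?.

Hank has just one choice, so Hank = 2. So Mona, Omar, Bob can't be 2.
Bob must be 4 (only option left).
Omar has just one choice, so Omar = 3. So Mona can't be 3.
Mona has just one choice, so Mona = 1. So Carol can't be 1.
Carol must be 5 (only option left).

Carol=5, Mona=1, Omar=3, Hank=2, Bob=4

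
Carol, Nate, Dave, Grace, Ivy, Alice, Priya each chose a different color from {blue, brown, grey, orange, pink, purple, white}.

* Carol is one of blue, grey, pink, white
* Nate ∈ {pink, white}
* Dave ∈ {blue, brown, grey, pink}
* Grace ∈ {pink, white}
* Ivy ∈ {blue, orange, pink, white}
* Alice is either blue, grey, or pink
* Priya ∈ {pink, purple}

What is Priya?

Among the 7 variables, brown fits only Dave (and all 7 values in {blue, brown, grey, orange, pink, purple, white} must be used), so Dave = brown.
The 6 still-open variables together cover exactly {blue, grey, orange, pink, purple, white} — 6 values for 6 variables — and orange appears only in Ivy's list, so Ivy = orange.
The 5 still-open variables draw from only 5 values {blue, grey, pink, purple, white}, so each is used; only Priya can be purple, hence Priya = purple.

purple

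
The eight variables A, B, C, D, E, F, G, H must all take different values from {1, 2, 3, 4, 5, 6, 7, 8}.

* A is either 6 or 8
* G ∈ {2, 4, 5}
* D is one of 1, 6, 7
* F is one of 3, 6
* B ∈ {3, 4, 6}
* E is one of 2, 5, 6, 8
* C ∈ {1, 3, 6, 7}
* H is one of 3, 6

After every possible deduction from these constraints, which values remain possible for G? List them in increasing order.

F and H share exactly the 2 values {3, 6}; by pigeonhole those values go to them, so strike 3, 6 from A, B, C, D, E.
That leaves A = 8. Eliminate 8 elsewhere: E.
B has just one choice, so B = 4. Remove 4 from G.
No further eliminations apply; G can still be any of 2, 5.

2, 5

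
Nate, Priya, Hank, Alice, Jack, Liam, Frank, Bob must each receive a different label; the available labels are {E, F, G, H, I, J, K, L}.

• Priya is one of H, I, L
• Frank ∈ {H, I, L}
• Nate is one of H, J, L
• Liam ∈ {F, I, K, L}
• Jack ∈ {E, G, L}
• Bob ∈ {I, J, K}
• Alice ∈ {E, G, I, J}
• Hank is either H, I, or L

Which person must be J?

Nate

Among the 8 variables, F fits only Liam (and all 8 values in {E, F, G, H, I, J, K, L} must be used), so Liam = F.
Among the 7 still-open variables, K fits only Bob (and all 7 values in {E, G, H, I, J, K, L} must be used), so Bob = K.
The 3 variables Priya, Hank, Frank are confined to {H, I, L}, which locks those values in; drop them from Nate, Alice, Jack.
So J goes to Nate.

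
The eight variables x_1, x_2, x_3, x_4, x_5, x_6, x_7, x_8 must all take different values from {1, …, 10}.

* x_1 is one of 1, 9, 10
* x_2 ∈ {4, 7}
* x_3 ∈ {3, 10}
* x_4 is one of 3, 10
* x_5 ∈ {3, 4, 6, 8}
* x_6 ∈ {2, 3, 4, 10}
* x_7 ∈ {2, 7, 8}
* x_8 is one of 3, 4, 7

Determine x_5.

x_3 and x_4 share exactly the 2 values {3, 10}; by pigeonhole those values go to them, so strike 3, 10 from x_1, x_5, x_6, x_8.
x_2 and x_8 between them cover only {4, 7} — a naked pair. Remove those values from x_5, x_6, x_7.
x_6 must be 2 (only option left). Strike 2 from x_7.
x_7's domain is down to {8}, so x_7 = 8. Eliminate 8 elsewhere: x_5.
So x_5 = 6.

6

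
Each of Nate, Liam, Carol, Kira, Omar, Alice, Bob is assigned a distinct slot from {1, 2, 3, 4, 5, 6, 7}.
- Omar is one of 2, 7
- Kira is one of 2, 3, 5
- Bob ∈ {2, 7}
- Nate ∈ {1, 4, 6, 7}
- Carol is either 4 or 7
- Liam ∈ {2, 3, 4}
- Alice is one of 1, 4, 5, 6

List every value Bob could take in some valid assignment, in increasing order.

2, 7

The 2 variables Omar and Bob are confined to {2, 7}, which locks those values in; drop them from Nate, Liam, Carol, Kira.
Carol must be 4 (only option left). Eliminate 4 elsewhere: Nate, Liam, Alice.
Liam has just one choice, so Liam = 3. Strike 3 from Kira.
Kira must be 5 (only option left). Remove 5 from Alice.
No further eliminations apply; Bob can still be any of 2, 7.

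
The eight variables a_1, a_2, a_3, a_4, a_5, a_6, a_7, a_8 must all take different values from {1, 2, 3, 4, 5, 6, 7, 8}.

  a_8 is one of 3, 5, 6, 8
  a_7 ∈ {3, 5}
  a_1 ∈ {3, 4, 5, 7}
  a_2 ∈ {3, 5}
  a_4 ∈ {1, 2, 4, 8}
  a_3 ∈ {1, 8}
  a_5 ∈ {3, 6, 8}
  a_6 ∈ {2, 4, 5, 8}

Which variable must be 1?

a_3

The 8 variables together cover exactly {1, 2, 3, 4, 5, 6, 7, 8} — 8 values for 8 variables — and 7 appears only in a_1's list, so a_1 = 7.
The 2 variables a_2 and a_7 are confined to {3, 5}, which locks those values in; drop them from a_5, a_6, a_8.
The 2 variables a_5 and a_8 are confined to {6, 8}, which locks those values in; drop them from a_3, a_4, a_6.
So 1 goes to a_3.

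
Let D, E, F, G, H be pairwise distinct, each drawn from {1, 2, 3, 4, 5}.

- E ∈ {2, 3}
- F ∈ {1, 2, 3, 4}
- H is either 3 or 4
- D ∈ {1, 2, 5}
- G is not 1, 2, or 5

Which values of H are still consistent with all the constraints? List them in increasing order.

3, 4

The 5 variables together cover exactly {1, 2, 3, 4, 5} — 5 values for 5 variables — and 5 appears only in D's list, so D = 5.
The 4 still-open variables together cover exactly {1, 2, 3, 4} — 4 values for 4 variables — and 1 appears only in F's list, so F = 1.
The 3 still-open variables draw from only 3 values {2, 3, 4}, so each is used; only E can be 2, hence E = 2.
No further eliminations apply; H can still be any of 3, 4.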